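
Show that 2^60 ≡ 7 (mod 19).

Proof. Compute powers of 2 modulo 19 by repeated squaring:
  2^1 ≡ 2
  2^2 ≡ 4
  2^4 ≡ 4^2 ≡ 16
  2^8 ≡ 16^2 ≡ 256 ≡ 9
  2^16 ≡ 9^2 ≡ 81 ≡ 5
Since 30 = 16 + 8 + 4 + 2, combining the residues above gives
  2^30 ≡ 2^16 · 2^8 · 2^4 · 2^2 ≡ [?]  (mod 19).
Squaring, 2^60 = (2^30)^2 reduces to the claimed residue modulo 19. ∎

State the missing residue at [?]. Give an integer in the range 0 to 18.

11

Multiply the listed residues: 5 · 9 · 16 · 4 = 45 → 720 → 2880.
Reducing modulo 19: 2880 = 151·19 + 11, so 2^30 ≡ 11.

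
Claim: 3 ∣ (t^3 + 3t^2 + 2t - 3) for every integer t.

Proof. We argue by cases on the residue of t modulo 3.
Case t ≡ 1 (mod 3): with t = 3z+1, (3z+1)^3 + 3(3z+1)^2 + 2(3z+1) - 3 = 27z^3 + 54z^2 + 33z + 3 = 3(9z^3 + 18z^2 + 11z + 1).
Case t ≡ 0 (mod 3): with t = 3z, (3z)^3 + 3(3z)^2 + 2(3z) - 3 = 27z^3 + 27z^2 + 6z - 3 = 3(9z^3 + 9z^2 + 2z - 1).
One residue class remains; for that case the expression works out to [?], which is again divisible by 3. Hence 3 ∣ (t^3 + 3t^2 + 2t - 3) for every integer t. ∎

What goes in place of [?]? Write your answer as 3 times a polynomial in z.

3(9z^3 + 27z^2 + 26z + 7)

The residues treated are {1, 0}, so the missing case is t ≡ 2 (mod 3); write t = 3z+2.
Then (3z+2)^3 + 3(3z+2)^2 + 2(3z+2) - 3 = 27z^3 + 81z^2 + 78z + 21 = 3(9z^3 + 27z^2 + 26z + 7).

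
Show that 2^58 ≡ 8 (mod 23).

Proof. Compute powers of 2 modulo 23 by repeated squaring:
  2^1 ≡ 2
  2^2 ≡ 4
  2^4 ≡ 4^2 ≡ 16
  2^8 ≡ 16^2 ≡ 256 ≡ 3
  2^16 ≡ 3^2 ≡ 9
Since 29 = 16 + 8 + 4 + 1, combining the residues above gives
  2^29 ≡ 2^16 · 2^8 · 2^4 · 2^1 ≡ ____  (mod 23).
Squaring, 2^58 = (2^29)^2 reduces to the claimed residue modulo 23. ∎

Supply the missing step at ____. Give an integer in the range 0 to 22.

13

2^16 · 2^8 · 2^4 · 2^1 ≡ 9 · 3 · 16 · 2 = 864.
864 mod 23 = 13, so 2^29 ≡ 13 (mod 23).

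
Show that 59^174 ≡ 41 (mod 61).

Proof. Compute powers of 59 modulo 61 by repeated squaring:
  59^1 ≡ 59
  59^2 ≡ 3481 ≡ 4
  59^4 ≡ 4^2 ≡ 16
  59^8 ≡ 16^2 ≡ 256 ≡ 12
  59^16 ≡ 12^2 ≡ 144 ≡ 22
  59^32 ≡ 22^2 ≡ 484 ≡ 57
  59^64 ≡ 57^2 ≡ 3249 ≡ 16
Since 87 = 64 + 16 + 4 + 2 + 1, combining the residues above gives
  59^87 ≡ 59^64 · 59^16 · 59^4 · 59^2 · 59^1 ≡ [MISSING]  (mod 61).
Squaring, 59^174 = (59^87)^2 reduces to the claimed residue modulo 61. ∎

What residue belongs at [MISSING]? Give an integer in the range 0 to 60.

23

59^64 · 59^16 · 59^4 · 59^2 · 59^1 ≡ 16 · 22 · 16 · 4 · 59 = 1329152.
1329152 mod 61 = 23, so 59^87 ≡ 23 (mod 61).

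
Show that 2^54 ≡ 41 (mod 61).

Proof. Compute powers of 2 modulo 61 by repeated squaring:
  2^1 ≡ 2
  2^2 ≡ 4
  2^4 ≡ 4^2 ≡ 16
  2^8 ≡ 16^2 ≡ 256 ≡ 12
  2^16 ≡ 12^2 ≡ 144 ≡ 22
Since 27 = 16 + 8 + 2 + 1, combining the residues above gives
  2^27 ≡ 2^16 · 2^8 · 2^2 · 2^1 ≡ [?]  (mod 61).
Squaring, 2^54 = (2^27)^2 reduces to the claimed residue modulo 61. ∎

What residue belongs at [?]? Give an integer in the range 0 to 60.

Multiply the listed residues: 22 · 12 · 4 · 2 = 264 → 1056 → 2112.
Reducing modulo 61: 2112 = 34·61 + 38, so 2^27 ≡ 38.

38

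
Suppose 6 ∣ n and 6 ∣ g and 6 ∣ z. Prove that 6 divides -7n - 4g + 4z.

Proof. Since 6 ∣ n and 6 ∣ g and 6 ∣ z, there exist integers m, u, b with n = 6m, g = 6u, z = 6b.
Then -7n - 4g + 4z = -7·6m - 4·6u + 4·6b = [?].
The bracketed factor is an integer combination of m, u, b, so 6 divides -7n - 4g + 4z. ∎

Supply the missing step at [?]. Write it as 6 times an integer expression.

6(4b - 7m - 4u)

Pull the common 6 out of every term: -7·6m - 4·6u + 4·6b = 6(4b - 7m - 4u).
4b - 7m - 4u is an integer, which exhibits the divisibility.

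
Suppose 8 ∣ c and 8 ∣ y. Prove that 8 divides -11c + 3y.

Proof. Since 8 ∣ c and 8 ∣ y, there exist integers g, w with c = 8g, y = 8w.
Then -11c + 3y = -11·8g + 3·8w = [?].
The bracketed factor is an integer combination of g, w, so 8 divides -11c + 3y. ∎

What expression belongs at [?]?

Each term has a factor of 8: -11·8g + 3·8w = 8·(-11g + 3w).
Since -11g + 3w is an integer, 8 ∣ (-11c + 3y).

8(-11g + 3w)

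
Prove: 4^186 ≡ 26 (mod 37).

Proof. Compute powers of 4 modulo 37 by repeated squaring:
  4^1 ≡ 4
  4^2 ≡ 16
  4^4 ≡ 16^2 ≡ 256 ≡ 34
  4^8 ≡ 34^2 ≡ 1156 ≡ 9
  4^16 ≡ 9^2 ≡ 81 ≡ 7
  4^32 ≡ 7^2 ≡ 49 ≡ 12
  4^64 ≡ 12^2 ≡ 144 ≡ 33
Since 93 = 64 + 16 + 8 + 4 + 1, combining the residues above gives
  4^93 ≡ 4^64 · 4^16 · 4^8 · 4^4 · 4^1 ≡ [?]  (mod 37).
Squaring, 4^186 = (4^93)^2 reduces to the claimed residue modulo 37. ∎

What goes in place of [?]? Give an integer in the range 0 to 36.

27

Multiply the listed residues: 33 · 7 · 9 · 34 · 4 = 231 → 2079 → 70686 → 282744.
Reducing modulo 37: 282744 = 7641·37 + 27, so 4^93 ≡ 27.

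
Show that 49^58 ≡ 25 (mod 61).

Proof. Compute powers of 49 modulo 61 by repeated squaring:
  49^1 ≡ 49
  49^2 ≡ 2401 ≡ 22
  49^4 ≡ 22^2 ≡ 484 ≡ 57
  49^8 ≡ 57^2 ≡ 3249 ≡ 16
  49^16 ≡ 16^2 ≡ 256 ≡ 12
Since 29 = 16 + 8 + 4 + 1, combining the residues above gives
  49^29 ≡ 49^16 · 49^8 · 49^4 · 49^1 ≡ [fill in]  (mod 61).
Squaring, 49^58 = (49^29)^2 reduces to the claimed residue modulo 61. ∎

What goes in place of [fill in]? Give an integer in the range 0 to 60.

49^16 · 49^8 · 49^4 · 49^1 ≡ 12 · 16 · 57 · 49 = 536256.
536256 mod 61 = 5, so 49^29 ≡ 5 (mod 61).

5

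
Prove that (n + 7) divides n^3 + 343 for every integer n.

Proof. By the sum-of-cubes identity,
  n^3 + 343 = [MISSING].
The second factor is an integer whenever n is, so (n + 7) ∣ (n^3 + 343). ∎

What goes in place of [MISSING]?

a^3 + b^3 = (a + b)(a^2 - ab + b^2). With a = n, b = 7:
n^3 + 343 = (n + 7)(n^2 - 7n + 49).

(n + 7)(n^2 - 7n + 49)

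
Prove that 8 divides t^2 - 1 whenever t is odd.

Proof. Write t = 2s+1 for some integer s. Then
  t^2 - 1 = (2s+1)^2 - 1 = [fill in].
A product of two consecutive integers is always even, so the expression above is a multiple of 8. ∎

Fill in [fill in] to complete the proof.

4s(s + 1)

(2s+1)^2 - 1 = 4s^2 + 4s + 1 - 1 = 4s^2 + 4s = 4s(s+1).
Since s and s+1 are consecutive, s(s+1) is even, and 4·(even) is a multiple of 8.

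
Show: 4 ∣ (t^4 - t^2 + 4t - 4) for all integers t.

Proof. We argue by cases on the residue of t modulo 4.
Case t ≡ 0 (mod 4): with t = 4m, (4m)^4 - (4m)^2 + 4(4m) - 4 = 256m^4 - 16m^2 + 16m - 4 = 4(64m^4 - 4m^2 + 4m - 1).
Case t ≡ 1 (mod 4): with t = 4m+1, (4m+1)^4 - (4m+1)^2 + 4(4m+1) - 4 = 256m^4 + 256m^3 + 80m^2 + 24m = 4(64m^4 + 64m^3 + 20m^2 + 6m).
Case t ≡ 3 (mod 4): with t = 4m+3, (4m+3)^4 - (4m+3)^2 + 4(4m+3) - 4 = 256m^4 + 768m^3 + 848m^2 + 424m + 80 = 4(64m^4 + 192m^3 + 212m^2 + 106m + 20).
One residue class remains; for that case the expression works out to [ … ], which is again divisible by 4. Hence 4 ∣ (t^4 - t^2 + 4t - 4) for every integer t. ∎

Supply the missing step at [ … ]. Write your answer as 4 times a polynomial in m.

Only t ≡ 2 (mod 4) is unaccounted for. Put t = 4m+2:
(4m+2)^4 - (4m+2)^2 + 4(4m+2) - 4 expands to 256m^4 + 512m^3 + 368m^2 + 128m + 16,
and factoring out 4 leaves 4(64m^4 + 128m^3 + 92m^2 + 32m + 4).

4(64m^4 + 128m^3 + 92m^2 + 32m + 4)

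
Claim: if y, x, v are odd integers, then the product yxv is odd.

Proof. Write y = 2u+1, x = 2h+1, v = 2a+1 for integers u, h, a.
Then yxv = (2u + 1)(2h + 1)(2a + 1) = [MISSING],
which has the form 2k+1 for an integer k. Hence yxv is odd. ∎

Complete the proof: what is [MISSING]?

2(4ahu + 2ah + 2au + a + 2hu + h + u) + 1

(2u + 1)(2h + 1)(2a + 1) = 8ahu + 4ah + 4au + 2a + 4hu + 2h + 2u + 1
= 2(4ahu + 2ah + 2au + a + 2hu + h + u) + 1.
Since 4ahu + 2ah + 2au + a + 2hu + h + u is an integer, the product is of the form 2k+1 for an integer k.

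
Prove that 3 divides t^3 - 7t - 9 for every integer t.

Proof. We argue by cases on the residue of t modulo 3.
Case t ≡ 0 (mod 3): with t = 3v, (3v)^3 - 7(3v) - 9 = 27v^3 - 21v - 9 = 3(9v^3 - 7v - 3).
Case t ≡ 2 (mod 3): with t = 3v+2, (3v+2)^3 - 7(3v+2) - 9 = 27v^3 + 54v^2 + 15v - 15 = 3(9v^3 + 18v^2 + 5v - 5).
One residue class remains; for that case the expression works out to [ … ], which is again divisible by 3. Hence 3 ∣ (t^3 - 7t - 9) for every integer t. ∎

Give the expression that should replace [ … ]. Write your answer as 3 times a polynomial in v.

The residues treated are {0, 2}, so the missing case is t ≡ 1 (mod 3); write t = 3v+1.
Then (3v+1)^3 - 7(3v+1) - 9 = 27v^3 + 27v^2 - 12v - 15 = 3(9v^3 + 9v^2 - 4v - 5).

3(9v^3 + 9v^2 - 4v - 5)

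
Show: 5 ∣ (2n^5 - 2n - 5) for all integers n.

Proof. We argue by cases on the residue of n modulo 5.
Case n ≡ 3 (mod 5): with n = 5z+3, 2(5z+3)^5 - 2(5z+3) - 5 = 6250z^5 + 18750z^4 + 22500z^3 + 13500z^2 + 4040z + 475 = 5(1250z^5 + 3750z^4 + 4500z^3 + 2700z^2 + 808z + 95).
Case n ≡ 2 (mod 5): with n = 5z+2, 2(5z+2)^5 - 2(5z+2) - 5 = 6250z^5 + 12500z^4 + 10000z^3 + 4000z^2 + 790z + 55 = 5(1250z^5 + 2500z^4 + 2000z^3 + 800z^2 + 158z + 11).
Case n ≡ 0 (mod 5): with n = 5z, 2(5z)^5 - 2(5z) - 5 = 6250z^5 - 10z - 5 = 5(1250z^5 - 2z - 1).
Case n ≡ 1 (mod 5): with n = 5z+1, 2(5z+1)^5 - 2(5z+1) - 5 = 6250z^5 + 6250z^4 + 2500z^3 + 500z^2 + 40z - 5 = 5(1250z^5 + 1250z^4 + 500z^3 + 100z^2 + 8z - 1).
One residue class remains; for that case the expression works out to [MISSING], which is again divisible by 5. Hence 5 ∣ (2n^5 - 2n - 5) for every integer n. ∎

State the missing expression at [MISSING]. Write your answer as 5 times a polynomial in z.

5(1250z^5 + 5000z^4 + 8000z^3 + 6400z^2 + 2558z + 407)

The residues treated are {3, 2, 0, 1}, so the missing case is n ≡ 4 (mod 5); write n = 5z+4.
Then 2(5z+4)^5 - 2(5z+4) - 5 = 6250z^5 + 25000z^4 + 40000z^3 + 32000z^2 + 12790z + 2035 = 5(1250z^5 + 5000z^4 + 8000z^3 + 6400z^2 + 2558z + 407).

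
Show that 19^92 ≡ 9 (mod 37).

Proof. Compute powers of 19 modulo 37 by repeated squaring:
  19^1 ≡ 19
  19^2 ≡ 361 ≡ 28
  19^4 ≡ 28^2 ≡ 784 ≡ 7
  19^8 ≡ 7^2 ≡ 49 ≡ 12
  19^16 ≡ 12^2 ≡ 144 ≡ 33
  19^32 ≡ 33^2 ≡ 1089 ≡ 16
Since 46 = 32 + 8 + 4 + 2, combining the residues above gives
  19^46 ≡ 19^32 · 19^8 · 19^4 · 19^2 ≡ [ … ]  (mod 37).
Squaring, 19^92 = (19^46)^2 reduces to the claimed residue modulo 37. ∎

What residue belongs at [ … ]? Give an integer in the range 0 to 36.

Multiply the listed residues: 16 · 12 · 7 · 28 = 192 → 1344 → 37632.
Reducing modulo 37: 37632 = 1017·37 + 3, so 19^46 ≡ 3.

3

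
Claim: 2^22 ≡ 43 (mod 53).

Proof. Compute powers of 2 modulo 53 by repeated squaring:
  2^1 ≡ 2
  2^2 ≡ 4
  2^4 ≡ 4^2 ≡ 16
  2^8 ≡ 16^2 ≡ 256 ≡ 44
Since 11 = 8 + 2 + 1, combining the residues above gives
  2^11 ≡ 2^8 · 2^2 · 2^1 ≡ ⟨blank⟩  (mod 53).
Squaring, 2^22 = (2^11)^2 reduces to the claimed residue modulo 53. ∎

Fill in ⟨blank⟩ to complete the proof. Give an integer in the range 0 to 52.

Multiply the listed residues: 44 · 4 · 2 = 176 → 352.
Reducing modulo 53: 352 = 6·53 + 34, so 2^11 ≡ 34.

34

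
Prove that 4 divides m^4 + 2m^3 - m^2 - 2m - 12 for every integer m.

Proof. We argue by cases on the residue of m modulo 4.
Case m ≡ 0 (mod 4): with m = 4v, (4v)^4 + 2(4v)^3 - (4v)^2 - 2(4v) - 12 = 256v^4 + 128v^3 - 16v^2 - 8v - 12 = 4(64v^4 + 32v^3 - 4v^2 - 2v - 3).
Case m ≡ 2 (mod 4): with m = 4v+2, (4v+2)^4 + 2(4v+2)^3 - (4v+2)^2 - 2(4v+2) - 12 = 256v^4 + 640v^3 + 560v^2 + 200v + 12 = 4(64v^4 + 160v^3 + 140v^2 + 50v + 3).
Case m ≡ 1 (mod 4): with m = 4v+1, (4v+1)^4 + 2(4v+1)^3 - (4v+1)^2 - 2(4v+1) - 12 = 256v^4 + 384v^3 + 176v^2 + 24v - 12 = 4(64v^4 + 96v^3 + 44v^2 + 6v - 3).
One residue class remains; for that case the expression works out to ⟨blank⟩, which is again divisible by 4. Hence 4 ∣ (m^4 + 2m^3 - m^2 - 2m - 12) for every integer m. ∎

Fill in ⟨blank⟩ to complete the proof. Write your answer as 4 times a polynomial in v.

4(64v^4 + 224v^3 + 284v^2 + 154v + 27)

Only m ≡ 3 (mod 4) is unaccounted for. Put m = 4v+3:
(4v+3)^4 + 2(4v+3)^3 - (4v+3)^2 - 2(4v+3) - 12 expands to 256v^4 + 896v^3 + 1136v^2 + 616v + 108,
and factoring out 4 leaves 4(64v^4 + 224v^3 + 284v^2 + 154v + 27).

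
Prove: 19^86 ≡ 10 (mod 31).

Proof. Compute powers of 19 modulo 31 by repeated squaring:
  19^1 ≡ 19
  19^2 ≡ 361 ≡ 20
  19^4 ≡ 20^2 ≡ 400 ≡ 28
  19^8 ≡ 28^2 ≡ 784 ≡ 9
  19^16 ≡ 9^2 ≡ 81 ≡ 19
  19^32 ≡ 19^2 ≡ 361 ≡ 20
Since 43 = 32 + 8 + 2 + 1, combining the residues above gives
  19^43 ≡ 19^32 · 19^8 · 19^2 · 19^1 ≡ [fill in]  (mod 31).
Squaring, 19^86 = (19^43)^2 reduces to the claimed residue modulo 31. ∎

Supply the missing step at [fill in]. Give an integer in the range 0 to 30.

19^32 · 19^8 · 19^2 · 19^1 ≡ 20 · 9 · 20 · 19 = 68400.
68400 mod 31 = 14, so 19^43 ≡ 14 (mod 31).

14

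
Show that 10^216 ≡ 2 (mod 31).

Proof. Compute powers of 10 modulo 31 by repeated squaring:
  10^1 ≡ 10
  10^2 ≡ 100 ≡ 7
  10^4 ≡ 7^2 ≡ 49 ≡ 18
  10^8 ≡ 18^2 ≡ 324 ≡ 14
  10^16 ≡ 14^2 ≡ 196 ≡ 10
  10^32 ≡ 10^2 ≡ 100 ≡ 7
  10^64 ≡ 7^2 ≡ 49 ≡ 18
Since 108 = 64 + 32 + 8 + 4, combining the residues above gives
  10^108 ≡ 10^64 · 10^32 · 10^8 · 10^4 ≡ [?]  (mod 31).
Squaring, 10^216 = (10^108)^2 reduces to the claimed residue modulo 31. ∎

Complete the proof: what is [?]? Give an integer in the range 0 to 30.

Multiply the listed residues: 18 · 7 · 14 · 18 = 126 → 1764 → 31752.
Reducing modulo 31: 31752 = 1024·31 + 8, so 10^108 ≡ 8.

8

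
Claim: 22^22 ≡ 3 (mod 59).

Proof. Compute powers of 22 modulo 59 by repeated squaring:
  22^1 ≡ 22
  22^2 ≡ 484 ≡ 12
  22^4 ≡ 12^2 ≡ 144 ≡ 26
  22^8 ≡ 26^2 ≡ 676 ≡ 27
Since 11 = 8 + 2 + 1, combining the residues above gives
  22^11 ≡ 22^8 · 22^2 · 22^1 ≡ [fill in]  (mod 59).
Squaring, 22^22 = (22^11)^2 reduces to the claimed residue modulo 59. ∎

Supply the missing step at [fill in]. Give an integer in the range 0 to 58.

48

22^8 · 22^2 · 22^1 ≡ 27 · 12 · 22 = 7128.
7128 mod 59 = 48, so 22^11 ≡ 48 (mod 59).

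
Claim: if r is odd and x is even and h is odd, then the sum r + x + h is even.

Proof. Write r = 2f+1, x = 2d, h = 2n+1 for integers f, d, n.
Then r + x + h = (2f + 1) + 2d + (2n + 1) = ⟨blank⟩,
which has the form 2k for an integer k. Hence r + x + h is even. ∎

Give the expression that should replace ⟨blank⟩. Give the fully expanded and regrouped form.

Expanding: (2f + 1) + 2d + (2n + 1) = 2d + 2f + 2n + 2.
Every term is even; pulling out the factor of 2 gives 2(d + f + n + 1).

2(d + f + n + 1)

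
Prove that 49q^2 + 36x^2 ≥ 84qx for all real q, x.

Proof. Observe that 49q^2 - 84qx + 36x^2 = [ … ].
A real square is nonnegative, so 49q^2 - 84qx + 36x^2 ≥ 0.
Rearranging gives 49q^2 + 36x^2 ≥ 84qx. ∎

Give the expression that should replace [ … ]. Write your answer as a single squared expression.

The leading and trailing coefficients are 7^2 and 6^2, and 84 = 2·7·6, so the trinomial is (7q - 6x)^2.
Hence 49q^2 - 84qx + 36x^2 ≥ 0.

(7q - 6x)^2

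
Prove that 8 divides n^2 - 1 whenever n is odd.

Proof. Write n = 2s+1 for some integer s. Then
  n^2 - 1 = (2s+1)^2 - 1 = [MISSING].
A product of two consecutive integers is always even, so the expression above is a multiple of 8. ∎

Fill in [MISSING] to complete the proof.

(2s+1)^2 - 1 = 4s^2 + 4s + 1 - 1 = 4s^2 + 4s = 4s(s+1).
Since s and s+1 are consecutive, s(s+1) is even, and 4·(even) is a multiple of 8.

4s(s + 1)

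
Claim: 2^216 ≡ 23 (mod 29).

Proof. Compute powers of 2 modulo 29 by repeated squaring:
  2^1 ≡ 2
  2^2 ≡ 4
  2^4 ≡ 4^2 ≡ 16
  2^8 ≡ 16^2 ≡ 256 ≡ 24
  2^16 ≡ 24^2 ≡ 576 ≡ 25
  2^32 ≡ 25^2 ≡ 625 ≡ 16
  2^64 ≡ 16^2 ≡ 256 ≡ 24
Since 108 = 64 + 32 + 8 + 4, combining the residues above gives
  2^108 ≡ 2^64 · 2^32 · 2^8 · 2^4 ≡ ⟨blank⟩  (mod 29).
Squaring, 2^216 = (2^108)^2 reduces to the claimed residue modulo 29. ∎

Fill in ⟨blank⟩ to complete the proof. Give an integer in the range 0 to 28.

20

Multiply the listed residues: 24 · 16 · 24 · 16 = 384 → 9216 → 147456.
Reducing modulo 29: 147456 = 5084·29 + 20, so 2^108 ≡ 20.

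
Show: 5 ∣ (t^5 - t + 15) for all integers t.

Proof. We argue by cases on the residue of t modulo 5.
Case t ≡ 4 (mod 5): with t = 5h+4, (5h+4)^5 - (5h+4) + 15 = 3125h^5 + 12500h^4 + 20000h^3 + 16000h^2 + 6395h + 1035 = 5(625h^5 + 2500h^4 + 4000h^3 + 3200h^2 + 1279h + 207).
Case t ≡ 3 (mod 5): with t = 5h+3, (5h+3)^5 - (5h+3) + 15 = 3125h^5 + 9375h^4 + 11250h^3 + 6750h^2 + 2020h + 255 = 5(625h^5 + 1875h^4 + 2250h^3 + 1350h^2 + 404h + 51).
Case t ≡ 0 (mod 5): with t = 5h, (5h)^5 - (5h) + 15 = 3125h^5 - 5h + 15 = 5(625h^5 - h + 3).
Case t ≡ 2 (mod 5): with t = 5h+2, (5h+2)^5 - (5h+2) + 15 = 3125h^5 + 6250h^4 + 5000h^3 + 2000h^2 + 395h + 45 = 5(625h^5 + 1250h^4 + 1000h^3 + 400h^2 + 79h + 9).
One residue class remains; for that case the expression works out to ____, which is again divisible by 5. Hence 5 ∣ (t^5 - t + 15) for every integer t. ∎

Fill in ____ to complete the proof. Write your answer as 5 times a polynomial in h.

5(625h^5 + 625h^4 + 250h^3 + 50h^2 + 4h + 3)

Only t ≡ 1 (mod 5) is unaccounted for. Put t = 5h+1:
(5h+1)^5 - (5h+1) + 15 expands to 3125h^5 + 3125h^4 + 1250h^3 + 250h^2 + 20h + 15,
and factoring out 5 leaves 5(625h^5 + 625h^4 + 250h^3 + 50h^2 + 4h + 3).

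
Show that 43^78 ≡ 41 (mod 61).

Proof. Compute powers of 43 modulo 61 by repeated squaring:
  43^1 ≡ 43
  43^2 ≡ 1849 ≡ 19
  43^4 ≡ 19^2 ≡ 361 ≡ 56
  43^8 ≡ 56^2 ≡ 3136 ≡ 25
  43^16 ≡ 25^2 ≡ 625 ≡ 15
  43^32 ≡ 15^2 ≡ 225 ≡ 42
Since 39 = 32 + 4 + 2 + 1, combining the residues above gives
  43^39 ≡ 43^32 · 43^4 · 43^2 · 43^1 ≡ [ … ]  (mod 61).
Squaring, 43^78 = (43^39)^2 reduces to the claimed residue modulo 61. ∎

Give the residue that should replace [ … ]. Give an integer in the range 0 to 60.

23

Multiply the listed residues: 42 · 56 · 19 · 43 = 2352 → 44688 → 1921584.
Reducing modulo 61: 1921584 = 31501·61 + 23, so 43^39 ≡ 23.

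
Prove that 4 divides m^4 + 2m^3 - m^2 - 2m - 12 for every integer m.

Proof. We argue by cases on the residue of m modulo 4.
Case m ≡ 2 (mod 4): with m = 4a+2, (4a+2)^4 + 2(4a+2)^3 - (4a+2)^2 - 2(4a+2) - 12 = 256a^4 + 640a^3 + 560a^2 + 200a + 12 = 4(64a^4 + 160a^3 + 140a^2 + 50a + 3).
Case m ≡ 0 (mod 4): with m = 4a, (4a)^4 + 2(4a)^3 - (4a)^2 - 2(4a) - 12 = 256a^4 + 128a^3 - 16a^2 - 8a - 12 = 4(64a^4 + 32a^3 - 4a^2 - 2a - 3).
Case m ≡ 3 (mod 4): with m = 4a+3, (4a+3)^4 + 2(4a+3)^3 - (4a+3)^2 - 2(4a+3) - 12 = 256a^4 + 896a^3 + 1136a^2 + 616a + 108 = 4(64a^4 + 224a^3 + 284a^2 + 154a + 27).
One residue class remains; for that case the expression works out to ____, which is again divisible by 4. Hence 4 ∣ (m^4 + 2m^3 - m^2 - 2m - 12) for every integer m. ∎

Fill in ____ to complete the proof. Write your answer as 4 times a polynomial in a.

4(64a^4 + 96a^3 + 44a^2 + 6a - 3)

Only m ≡ 1 (mod 4) is unaccounted for. Put m = 4a+1:
(4a+1)^4 + 2(4a+1)^3 - (4a+1)^2 - 2(4a+1) - 12 expands to 256a^4 + 384a^3 + 176a^2 + 24a - 12,
and factoring out 4 leaves 4(64a^4 + 96a^3 + 44a^2 + 6a - 3).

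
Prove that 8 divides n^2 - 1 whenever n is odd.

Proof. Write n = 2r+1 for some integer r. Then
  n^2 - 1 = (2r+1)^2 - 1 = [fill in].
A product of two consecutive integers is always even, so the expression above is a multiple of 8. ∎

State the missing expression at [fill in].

(2r+1)^2 - 1 = 4r^2 + 4r + 1 - 1 = 4r^2 + 4r = 4r(r+1).
Since r and r+1 are consecutive, r(r+1) is even, and 4·(even) is a multiple of 8.

4r(r + 1)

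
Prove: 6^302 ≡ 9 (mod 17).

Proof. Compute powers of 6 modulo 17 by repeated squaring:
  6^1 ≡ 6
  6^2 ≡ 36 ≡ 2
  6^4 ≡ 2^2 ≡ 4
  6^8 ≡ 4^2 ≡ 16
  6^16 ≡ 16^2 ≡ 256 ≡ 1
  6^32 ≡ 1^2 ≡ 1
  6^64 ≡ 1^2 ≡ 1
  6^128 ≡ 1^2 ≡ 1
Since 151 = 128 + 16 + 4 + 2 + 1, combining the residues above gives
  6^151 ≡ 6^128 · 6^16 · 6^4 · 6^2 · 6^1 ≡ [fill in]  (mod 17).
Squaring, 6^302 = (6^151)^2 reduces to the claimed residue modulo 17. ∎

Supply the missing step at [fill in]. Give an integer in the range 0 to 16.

6^128 · 6^16 · 6^4 · 6^2 · 6^1 ≡ 1 · 1 · 4 · 2 · 6 = 48.
48 mod 17 = 14, so 6^151 ≡ 14 (mod 17).

14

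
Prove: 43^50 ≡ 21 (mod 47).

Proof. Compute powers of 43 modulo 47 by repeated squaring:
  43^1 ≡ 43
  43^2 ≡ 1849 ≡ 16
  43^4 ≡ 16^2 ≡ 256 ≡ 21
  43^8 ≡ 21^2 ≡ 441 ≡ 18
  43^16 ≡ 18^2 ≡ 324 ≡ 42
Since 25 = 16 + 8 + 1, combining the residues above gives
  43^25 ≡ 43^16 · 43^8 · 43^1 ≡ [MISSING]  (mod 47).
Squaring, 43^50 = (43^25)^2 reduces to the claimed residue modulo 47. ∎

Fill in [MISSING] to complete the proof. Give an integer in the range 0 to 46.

31

Multiply the listed residues: 42 · 18 · 43 = 756 → 32508.
Reducing modulo 47: 32508 = 691·47 + 31, so 43^25 ≡ 31.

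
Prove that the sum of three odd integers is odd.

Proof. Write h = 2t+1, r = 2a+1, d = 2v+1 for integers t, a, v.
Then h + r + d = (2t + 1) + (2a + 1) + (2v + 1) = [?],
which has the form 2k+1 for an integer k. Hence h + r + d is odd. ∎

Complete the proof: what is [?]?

2(a + t + v + 1) + 1

(2t + 1) + (2a + 1) + (2v + 1) = 2a + 2t + 2v + 3
= 2(a + t + v + 1) + 1.
Since a + t + v + 1 is an integer, the sum is of the form 2k+1 for an integer k.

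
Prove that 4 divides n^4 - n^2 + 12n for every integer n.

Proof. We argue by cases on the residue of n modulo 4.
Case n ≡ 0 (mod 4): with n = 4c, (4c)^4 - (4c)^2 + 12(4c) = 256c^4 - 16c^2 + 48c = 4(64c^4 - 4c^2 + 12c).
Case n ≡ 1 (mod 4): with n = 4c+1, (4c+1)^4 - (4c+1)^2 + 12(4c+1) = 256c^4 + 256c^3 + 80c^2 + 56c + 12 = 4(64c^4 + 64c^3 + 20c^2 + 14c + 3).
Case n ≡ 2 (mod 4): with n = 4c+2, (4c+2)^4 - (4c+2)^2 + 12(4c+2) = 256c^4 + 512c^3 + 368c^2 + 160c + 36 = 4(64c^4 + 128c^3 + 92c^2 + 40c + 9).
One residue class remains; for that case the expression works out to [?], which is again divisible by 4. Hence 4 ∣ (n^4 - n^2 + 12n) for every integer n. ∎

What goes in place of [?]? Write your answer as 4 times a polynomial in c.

The residues treated are {0, 1, 2}, so the missing case is n ≡ 3 (mod 4); write n = 4c+3.
Then (4c+3)^4 - (4c+3)^2 + 12(4c+3) = 256c^4 + 768c^3 + 848c^2 + 456c + 108 = 4(64c^4 + 192c^3 + 212c^2 + 114c + 27).

4(64c^4 + 192c^3 + 212c^2 + 114c + 27)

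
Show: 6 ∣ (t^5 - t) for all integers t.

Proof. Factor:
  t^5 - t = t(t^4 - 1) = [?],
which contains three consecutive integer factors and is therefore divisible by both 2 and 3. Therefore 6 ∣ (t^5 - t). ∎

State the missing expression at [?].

(t - 1)t(t + 1)(t^2 + 1)

t^4 - 1 = (t^2 - 1)(t^2 + 1), and t^2 - 1 = (t-1)(t+1).
So t(t^4 - 1) = (t - 1)t(t + 1)(t^2 + 1).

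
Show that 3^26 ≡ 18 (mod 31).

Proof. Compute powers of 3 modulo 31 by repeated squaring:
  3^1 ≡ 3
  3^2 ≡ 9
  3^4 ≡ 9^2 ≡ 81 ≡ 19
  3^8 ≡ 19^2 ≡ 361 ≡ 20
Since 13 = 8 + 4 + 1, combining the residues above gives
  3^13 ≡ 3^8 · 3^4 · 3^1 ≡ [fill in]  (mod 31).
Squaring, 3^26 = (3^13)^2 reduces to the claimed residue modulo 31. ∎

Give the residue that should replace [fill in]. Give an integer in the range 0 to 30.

Multiply the listed residues: 20 · 19 · 3 = 380 → 1140.
Reducing modulo 31: 1140 = 36·31 + 24, so 3^13 ≡ 24.

24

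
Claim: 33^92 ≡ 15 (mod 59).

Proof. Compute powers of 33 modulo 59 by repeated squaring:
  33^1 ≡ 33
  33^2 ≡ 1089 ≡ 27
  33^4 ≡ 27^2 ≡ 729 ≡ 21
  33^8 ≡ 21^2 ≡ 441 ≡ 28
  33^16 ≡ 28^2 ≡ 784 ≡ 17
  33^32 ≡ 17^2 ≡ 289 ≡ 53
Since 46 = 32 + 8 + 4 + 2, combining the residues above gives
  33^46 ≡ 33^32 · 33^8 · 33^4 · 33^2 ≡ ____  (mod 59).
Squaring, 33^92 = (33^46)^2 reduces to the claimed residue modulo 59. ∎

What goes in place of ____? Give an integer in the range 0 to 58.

Multiply the listed residues: 53 · 28 · 21 · 27 = 1484 → 31164 → 841428.
Reducing modulo 59: 841428 = 14261·59 + 29, so 33^46 ≡ 29.

29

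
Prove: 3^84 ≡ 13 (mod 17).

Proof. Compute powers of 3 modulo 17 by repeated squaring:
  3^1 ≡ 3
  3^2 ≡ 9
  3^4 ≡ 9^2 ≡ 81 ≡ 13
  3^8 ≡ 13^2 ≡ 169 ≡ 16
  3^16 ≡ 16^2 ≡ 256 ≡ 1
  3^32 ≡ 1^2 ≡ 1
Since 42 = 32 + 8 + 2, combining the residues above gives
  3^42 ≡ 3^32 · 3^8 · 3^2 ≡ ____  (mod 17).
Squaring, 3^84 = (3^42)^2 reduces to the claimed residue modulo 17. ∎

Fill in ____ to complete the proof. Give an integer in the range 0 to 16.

8

3^32 · 3^8 · 3^2 ≡ 1 · 16 · 9 = 144.
144 mod 17 = 8, so 3^42 ≡ 8 (mod 17).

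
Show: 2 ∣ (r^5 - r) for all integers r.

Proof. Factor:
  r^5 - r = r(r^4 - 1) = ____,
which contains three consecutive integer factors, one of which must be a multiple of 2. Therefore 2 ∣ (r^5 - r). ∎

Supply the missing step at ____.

r^4 - 1 = (r^2 - 1)(r^2 + 1), and r^2 - 1 = (r-1)(r+1).
So r(r^4 - 1) = (r - 1)r(r + 1)(r^2 + 1).

(r - 1)r(r + 1)(r^2 + 1)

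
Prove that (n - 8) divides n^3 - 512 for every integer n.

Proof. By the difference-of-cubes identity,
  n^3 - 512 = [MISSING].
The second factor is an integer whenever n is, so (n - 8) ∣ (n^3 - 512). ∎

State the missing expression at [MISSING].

(n - 8)(n^2 + 8n + 64)

a^3 - b^3 = (a - b)(a^2 + ab + b^2). With a = n, b = 8:
n^3 - 512 = (n - 8)(n^2 + 8n + 64).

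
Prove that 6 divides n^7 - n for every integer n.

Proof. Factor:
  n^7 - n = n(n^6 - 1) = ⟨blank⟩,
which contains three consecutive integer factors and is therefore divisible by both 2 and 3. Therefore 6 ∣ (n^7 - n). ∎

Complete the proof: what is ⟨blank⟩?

n^6 - 1 = (n^2 - 1)(n^4 + n^2 + 1), and n^2 - 1 = (n-1)(n+1).
So n(n^6 - 1) = (n - 1)n(n + 1)(n^4 + n^2 + 1).

(n - 1)n(n + 1)(n^4 + n^2 + 1)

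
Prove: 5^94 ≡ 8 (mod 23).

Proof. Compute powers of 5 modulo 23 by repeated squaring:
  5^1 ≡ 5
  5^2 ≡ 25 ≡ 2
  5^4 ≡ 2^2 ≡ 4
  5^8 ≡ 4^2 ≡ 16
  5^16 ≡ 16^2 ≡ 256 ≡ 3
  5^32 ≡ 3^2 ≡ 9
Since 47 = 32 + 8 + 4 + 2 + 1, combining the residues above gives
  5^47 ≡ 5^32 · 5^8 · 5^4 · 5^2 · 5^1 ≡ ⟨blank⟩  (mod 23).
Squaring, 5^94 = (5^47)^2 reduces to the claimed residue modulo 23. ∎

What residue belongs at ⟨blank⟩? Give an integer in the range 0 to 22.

10

Multiply the listed residues: 9 · 16 · 4 · 2 · 5 = 144 → 576 → 1152 → 5760.
Reducing modulo 23: 5760 = 250·23 + 10, so 5^47 ≡ 10.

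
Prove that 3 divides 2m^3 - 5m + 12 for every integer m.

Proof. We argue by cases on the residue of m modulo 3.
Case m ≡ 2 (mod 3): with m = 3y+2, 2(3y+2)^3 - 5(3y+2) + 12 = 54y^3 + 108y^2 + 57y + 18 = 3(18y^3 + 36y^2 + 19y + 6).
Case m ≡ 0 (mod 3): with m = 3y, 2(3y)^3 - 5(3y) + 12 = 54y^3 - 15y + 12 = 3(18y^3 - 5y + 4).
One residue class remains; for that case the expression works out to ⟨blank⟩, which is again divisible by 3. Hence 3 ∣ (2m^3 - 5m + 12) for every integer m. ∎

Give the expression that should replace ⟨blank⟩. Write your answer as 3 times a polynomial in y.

3(18y^3 + 18y^2 + y + 3)

Only m ≡ 1 (mod 3) is unaccounted for. Put m = 3y+1:
2(3y+1)^3 - 5(3y+1) + 12 expands to 54y^3 + 54y^2 + 3y + 9,
and factoring out 3 leaves 3(18y^3 + 18y^2 + y + 3).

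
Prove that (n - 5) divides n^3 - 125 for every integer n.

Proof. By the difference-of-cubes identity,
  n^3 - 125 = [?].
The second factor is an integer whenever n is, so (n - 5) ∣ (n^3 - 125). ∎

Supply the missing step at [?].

a^3 - b^3 = (a - b)(a^2 + ab + b^2). With a = n, b = 5:
n^3 - 125 = (n - 5)(n^2 + 5n + 25).

(n - 5)(n^2 + 5n + 25)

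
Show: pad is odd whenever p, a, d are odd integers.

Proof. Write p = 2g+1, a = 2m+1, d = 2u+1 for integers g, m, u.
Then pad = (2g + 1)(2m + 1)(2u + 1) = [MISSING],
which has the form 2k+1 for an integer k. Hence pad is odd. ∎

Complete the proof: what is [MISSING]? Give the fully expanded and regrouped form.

2(4gmu + 2gm + 2gu + g + 2mu + m + u) + 1

Expanding: (2g + 1)(2m + 1)(2u + 1) = 8gmu + 4gm + 4gu + 2g + 4mu + 2m + 2u + 1.
Every term except the constant is even, so this is 2(4gmu + 2gm + 2gu + g + 2mu + m + u) + 1,
and 4gmu + 2gm + 2gu + g + 2mu + m + u ∈ ℤ gives the required form.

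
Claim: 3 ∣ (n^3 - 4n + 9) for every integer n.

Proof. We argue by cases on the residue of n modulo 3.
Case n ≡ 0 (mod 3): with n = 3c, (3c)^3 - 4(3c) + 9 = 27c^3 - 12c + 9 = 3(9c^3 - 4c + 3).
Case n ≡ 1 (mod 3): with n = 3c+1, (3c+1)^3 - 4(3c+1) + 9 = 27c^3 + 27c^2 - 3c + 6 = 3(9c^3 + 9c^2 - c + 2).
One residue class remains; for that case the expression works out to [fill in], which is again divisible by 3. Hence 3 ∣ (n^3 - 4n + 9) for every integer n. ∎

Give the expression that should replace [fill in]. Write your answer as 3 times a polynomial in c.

The residues treated are {0, 1}, so the missing case is n ≡ 2 (mod 3); write n = 3c+2.
Then (3c+2)^3 - 4(3c+2) + 9 = 27c^3 + 54c^2 + 24c + 9 = 3(9c^3 + 18c^2 + 8c + 3).

3(9c^3 + 18c^2 + 8c + 3)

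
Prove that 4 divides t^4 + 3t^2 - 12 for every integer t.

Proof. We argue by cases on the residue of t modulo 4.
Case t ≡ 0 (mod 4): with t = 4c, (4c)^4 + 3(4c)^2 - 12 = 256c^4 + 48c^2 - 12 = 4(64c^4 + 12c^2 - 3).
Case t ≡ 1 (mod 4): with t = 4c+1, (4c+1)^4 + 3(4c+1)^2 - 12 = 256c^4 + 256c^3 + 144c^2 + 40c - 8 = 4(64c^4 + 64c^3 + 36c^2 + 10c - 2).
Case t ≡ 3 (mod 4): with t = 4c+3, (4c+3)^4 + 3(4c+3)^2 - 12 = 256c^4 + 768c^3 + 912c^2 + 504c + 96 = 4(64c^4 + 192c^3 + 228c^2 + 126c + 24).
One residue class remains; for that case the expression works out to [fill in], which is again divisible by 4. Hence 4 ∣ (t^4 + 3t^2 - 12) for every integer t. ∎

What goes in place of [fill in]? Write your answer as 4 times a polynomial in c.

The residues treated are {0, 1, 3}, so the missing case is t ≡ 2 (mod 4); write t = 4c+2.
Then (4c+2)^4 + 3(4c+2)^2 - 12 = 256c^4 + 512c^3 + 432c^2 + 176c + 16 = 4(64c^4 + 128c^3 + 108c^2 + 44c + 4).

4(64c^4 + 128c^3 + 108c^2 + 44c + 4)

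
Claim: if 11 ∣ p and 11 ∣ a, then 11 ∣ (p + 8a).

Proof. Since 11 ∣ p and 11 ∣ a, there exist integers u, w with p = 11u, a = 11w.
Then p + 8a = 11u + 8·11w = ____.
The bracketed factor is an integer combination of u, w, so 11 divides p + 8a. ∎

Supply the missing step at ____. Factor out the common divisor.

Pull the common 11 out of every term: 11u + 8·11w = 11(u + 8w).
u + 8w is an integer, which exhibits the divisibility.

11(u + 8w)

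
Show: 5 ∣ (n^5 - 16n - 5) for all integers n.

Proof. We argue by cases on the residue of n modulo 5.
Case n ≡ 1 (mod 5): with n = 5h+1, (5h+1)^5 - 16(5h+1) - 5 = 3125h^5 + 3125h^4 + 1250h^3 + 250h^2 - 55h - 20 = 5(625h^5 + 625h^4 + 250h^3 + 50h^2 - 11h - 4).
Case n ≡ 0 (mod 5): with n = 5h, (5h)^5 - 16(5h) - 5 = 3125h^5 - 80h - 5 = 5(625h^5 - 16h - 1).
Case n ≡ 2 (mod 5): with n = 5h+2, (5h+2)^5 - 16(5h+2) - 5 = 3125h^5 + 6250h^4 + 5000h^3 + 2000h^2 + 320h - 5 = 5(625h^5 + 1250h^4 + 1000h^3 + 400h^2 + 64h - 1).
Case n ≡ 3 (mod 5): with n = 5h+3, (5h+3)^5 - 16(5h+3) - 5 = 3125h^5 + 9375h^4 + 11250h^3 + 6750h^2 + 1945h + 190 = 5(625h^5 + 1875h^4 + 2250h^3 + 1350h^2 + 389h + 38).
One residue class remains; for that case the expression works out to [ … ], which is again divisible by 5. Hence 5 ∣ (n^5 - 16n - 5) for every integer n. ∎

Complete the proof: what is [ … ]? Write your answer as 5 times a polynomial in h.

5(625h^5 + 2500h^4 + 4000h^3 + 3200h^2 + 1264h + 191)

The residues treated are {1, 0, 2, 3}, so the missing case is n ≡ 4 (mod 5); write n = 5h+4.
Then (5h+4)^5 - 16(5h+4) - 5 = 3125h^5 + 12500h^4 + 20000h^3 + 16000h^2 + 6320h + 955 = 5(625h^5 + 2500h^4 + 4000h^3 + 3200h^2 + 1264h + 191).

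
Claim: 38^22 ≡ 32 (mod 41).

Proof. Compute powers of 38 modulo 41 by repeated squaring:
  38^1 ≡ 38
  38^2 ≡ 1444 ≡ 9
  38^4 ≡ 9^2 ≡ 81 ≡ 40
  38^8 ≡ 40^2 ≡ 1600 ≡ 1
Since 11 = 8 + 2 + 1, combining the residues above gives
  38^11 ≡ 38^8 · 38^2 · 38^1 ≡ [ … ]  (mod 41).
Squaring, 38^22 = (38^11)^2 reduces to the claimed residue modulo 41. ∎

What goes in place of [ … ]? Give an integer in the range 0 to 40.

14

Multiply the listed residues: 1 · 9 · 38 = 9 → 342.
Reducing modulo 41: 342 = 8·41 + 14, so 38^11 ≡ 14.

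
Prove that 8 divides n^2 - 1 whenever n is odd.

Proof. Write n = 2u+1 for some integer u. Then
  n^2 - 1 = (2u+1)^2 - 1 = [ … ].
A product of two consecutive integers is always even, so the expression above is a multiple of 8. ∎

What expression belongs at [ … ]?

(2u+1)^2 - 1 = 4u^2 + 4u + 1 - 1 = 4u^2 + 4u = 4u(u+1).
Since u and u+1 are consecutive, u(u+1) is even, and 4·(even) is a multiple of 8.

4u(u + 1)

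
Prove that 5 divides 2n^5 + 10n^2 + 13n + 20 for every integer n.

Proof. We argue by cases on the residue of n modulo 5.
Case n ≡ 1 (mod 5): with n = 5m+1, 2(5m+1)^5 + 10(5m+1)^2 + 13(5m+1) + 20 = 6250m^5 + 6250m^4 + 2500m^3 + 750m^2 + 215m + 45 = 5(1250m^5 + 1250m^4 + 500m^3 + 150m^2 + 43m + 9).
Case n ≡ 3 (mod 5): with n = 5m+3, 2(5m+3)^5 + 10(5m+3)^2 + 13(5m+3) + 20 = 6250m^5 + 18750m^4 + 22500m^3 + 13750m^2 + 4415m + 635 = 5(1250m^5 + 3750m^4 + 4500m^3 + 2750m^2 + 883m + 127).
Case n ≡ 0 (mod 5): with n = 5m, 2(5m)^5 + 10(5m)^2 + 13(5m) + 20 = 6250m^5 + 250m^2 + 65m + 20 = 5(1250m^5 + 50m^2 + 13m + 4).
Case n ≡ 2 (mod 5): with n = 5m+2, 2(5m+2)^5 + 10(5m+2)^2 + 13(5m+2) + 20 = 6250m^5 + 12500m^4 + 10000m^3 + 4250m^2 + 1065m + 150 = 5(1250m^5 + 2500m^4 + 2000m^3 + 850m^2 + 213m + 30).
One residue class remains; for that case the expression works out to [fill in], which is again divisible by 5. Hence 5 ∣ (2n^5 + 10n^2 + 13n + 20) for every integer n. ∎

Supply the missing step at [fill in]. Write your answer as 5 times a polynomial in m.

5(1250m^5 + 5000m^4 + 8000m^3 + 6450m^2 + 2653m + 456)

Only n ≡ 4 (mod 5) is unaccounted for. Put n = 5m+4:
2(5m+4)^5 + 10(5m+4)^2 + 13(5m+4) + 20 expands to 6250m^5 + 25000m^4 + 40000m^3 + 32250m^2 + 13265m + 2280,
and factoring out 5 leaves 5(1250m^5 + 5000m^4 + 8000m^3 + 6450m^2 + 2653m + 456).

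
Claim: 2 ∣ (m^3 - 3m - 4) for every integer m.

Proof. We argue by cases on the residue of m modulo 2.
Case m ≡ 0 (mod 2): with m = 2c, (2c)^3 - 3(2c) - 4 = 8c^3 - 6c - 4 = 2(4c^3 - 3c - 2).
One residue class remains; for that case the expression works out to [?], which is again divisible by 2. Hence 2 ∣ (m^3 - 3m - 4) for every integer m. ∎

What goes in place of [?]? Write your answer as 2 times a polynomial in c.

2(4c^3 + 6c^2 - 3)

Only m ≡ 1 (mod 2) is unaccounted for. Put m = 2c+1:
(2c+1)^3 - 3(2c+1) - 4 expands to 8c^3 + 12c^2 - 6,
and factoring out 2 leaves 2(4c^3 + 6c^2 - 3).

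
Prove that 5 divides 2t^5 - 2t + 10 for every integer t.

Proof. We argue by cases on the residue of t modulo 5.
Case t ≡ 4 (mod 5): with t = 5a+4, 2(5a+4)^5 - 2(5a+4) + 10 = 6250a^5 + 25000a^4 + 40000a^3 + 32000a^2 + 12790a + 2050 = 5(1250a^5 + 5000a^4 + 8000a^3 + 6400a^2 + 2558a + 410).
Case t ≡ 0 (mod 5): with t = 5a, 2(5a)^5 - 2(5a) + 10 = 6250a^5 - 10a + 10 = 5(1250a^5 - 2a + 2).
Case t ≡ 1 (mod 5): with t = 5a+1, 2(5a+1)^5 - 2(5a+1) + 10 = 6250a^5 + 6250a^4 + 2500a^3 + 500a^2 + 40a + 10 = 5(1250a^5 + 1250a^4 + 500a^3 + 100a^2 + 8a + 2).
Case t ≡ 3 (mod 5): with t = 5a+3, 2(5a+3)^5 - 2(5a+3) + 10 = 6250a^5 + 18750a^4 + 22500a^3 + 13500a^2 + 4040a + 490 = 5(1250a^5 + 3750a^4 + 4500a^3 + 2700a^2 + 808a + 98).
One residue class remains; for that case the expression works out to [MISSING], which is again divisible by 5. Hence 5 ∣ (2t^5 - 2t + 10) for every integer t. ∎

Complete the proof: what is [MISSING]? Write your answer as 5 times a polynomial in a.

Only t ≡ 2 (mod 5) is unaccounted for. Put t = 5a+2:
2(5a+2)^5 - 2(5a+2) + 10 expands to 6250a^5 + 12500a^4 + 10000a^3 + 4000a^2 + 790a + 70,
and factoring out 5 leaves 5(1250a^5 + 2500a^4 + 2000a^3 + 800a^2 + 158a + 14).

5(1250a^5 + 2500a^4 + 2000a^3 + 800a^2 + 158a + 14)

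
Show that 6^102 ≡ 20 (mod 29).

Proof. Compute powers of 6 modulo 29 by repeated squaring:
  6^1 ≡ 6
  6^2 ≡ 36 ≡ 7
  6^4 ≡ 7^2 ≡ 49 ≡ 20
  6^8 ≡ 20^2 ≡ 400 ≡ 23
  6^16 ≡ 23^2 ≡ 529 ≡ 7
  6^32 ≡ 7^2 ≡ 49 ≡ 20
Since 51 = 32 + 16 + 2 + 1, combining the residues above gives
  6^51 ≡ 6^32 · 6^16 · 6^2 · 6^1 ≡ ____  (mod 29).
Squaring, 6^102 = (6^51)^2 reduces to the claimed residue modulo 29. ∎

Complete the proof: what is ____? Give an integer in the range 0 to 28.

6^32 · 6^16 · 6^2 · 6^1 ≡ 20 · 7 · 7 · 6 = 5880.
5880 mod 29 = 22, so 6^51 ≡ 22 (mod 29).

22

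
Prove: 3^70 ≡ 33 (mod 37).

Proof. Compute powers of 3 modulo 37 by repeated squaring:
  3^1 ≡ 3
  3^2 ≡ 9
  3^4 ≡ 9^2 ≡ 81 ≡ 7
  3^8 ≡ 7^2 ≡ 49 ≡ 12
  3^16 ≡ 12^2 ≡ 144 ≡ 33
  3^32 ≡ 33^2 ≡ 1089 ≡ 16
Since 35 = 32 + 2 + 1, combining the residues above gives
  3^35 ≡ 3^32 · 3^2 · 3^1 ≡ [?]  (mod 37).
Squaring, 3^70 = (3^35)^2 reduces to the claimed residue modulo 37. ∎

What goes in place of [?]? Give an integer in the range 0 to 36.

25

3^32 · 3^2 · 3^1 ≡ 16 · 9 · 3 = 432.
432 mod 37 = 25, so 3^35 ≡ 25 (mod 37).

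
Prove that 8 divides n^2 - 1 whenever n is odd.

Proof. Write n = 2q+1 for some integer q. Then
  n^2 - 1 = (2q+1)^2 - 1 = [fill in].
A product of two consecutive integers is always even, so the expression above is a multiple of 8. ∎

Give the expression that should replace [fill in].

(2q+1)^2 - 1 = 4q^2 + 4q + 1 - 1 = 4q^2 + 4q = 4q(q+1).
Since q and q+1 are consecutive, q(q+1) is even, and 4·(even) is a multiple of 8.

4q(q + 1)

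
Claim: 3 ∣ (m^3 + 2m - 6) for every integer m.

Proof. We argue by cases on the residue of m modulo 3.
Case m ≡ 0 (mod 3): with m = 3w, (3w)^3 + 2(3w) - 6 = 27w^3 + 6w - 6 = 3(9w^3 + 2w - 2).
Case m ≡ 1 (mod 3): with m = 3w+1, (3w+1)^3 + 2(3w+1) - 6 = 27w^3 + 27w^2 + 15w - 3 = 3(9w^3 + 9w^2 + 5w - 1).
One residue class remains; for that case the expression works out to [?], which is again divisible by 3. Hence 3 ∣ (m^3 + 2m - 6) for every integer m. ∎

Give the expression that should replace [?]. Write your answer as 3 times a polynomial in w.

3(9w^3 + 18w^2 + 14w + 2)

Only m ≡ 2 (mod 3) is unaccounted for. Put m = 3w+2:
(3w+2)^3 + 2(3w+2) - 6 expands to 27w^3 + 54w^2 + 42w + 6,
and factoring out 3 leaves 3(9w^3 + 18w^2 + 14w + 2).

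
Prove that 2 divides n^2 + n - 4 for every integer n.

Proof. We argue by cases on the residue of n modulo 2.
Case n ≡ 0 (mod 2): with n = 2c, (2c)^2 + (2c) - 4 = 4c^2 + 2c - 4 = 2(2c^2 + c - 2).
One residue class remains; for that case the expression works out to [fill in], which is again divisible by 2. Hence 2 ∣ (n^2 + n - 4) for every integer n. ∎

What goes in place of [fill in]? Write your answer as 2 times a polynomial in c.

2(2c^2 + 3c - 1)

Only n ≡ 1 (mod 2) is unaccounted for. Put n = 2c+1:
(2c+1)^2 + (2c+1) - 4 expands to 4c^2 + 6c - 2,
and factoring out 2 leaves 2(2c^2 + 3c - 1).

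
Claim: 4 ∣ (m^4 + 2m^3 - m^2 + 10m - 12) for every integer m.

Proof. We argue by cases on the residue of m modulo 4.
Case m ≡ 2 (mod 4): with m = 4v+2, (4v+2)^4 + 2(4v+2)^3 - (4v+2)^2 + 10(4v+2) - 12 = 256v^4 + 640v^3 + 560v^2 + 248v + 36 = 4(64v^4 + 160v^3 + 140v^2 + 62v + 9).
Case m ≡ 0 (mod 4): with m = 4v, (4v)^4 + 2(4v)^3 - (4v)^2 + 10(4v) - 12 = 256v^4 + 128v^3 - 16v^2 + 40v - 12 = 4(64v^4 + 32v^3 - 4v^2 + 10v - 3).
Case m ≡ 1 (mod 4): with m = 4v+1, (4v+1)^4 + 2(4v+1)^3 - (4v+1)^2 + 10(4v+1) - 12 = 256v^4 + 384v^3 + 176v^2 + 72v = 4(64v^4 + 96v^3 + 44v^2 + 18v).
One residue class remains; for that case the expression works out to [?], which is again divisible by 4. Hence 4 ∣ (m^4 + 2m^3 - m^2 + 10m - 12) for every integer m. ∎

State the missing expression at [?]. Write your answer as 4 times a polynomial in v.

The residues treated are {2, 0, 1}, so the missing case is m ≡ 3 (mod 4); write m = 4v+3.
Then (4v+3)^4 + 2(4v+3)^3 - (4v+3)^2 + 10(4v+3) - 12 = 256v^4 + 896v^3 + 1136v^2 + 664v + 144 = 4(64v^4 + 224v^3 + 284v^2 + 166v + 36).

4(64v^4 + 224v^3 + 284v^2 + 166v + 36)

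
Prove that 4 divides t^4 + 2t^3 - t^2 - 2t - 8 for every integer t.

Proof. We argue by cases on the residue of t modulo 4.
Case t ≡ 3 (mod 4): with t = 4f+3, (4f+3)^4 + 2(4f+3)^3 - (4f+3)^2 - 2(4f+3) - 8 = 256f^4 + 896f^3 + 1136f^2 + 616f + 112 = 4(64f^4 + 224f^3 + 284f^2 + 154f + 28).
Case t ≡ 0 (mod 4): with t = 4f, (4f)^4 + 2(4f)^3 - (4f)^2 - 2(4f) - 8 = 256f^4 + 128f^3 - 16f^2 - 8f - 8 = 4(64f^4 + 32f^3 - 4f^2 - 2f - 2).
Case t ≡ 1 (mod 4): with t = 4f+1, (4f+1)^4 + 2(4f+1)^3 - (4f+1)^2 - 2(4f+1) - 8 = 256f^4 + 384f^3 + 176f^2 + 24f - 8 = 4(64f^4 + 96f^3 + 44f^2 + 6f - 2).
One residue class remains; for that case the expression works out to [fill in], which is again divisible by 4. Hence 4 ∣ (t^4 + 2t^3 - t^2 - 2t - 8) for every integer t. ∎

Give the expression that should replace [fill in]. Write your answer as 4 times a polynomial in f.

The residues treated are {3, 0, 1}, so the missing case is t ≡ 2 (mod 4); write t = 4f+2.
Then (4f+2)^4 + 2(4f+2)^3 - (4f+2)^2 - 2(4f+2) - 8 = 256f^4 + 640f^3 + 560f^2 + 200f + 16 = 4(64f^4 + 160f^3 + 140f^2 + 50f + 4).

4(64f^4 + 160f^3 + 140f^2 + 50f + 4)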